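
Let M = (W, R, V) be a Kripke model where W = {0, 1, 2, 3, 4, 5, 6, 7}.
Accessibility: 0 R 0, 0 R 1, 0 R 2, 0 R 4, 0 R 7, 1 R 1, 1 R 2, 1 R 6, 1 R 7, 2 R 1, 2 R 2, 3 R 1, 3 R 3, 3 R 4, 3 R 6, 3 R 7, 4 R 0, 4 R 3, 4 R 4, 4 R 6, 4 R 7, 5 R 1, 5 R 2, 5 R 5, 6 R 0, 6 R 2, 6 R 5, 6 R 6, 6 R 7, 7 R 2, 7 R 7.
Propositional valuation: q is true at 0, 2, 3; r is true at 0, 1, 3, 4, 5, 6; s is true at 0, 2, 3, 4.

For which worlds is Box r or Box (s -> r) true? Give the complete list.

3, 4

Let φ = Box r or Box (s -> r). Evaluate φ at each world:
  0 (successors {0, 1, 2, 4, 7}): φ is false.
  1 (successors {1, 2, 6, 7}): φ is false.
  2 (successors {1, 2}): φ is false.
  3 (successors {1, 3, 4, 6, 7}): φ is true.
  4 (successors {0, 3, 4, 6, 7}): φ is true.
  5 (successors {1, 2, 5}): φ is false.
  6 (successors {0, 2, 5, 6, 7}): φ is false.
  7 (successors {2, 7}): φ is false.
For instance, at 1:
  At 1: Box r is false, Box (s -> r) is false, so Box r or Box (s -> r) is false.
    At 1: Box r requires r at every successor {1, 2, 6, 7}.
      r fails at 2, so Box r is false at 1.
    At 1: Box (s -> r) requires s -> r at every successor {1, 2, 6, 7}.
      s -> r fails at 2, so Box (s -> r) is false at 1.
Satisfying worlds: {3, 4}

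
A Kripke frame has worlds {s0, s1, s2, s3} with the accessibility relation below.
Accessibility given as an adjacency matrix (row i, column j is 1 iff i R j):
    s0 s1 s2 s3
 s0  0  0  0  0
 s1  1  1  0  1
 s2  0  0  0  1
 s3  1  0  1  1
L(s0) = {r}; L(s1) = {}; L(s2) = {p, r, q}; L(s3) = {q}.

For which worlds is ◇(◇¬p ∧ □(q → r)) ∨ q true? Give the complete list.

Let φ = ◇(◇¬p ∧ □(q → r)) ∨ q. Evaluate φ at each world:
  s0 (successors ∅): φ is false.
  s1 (successors {s0, s1, s3}): φ is false.
  s2 (successors {s3}): φ is true.
  s3 (successors {s0, s2, s3}): φ is true.
For instance, at s1:
  At s1: ◇(◇¬p ∧ □(q → r)) is false, q is false, so ◇(◇¬p ∧ □(q → r)) ∨ q is false.
    At s1: ◇(◇¬p ∧ □(q → r)) requires ◇¬p ∧ □(q → r) at some successor in {s0, s1, s3}.
      At s0: ◇¬p ∧ □(q → r) is false.
      At s1: ◇¬p ∧ □(q → r) is false.
      At s3: ◇¬p ∧ □(q → r) is false.
    So ◇(◇¬p ∧ □(q → r)) is false at s1.
Satisfying worlds: {s2, s3}

s2, s3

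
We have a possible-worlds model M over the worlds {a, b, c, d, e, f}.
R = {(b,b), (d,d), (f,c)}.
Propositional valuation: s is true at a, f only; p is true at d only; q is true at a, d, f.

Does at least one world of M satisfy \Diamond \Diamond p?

Yes

Let φ = \Diamond \Diamond p. Evaluate φ at each world:
  a (successors ∅): φ is false.
  b (successors {b}): φ is false.
  c (successors ∅): φ is false.
  d (successors {d}): φ is true.
  e (successors ∅): φ is false.
  f (successors {c}): φ is false.
Detail at d (witness):
  At d: \Diamond \Diamond p requires \Diamond p at some successor in {d}.
    \Diamond p holds at d, so \Diamond \Diamond p is true at d.
      At d: \Diamond p requires p at some successor in {d}.
        p holds at d, so \Diamond p is true at d.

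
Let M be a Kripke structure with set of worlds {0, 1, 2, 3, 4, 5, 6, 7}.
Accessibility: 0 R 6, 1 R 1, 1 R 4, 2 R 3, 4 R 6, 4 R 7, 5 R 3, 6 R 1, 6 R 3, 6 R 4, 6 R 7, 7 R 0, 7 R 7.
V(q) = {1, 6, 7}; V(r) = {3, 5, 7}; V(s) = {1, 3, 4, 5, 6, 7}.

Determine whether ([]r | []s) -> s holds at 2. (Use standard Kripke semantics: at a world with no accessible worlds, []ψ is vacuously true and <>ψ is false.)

No

At 2: []r | []s is true, s is false, so ([]r | []s) -> s is false.
  At 2: []r is true, []s is true, so []r | []s is true.
    At 2: []r requires r at every successor {3}.
      At 3: r is true.
    So []r is true at 2.
    At 2: []s requires s at every successor {3}.
      At 3: s is true.
    So []s is true at 2.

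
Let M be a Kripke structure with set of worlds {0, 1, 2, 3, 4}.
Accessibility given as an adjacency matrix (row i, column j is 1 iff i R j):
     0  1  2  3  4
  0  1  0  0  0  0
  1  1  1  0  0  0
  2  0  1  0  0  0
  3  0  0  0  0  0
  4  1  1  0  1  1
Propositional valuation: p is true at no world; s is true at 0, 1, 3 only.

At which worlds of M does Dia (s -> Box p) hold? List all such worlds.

4

Let φ = Dia (s -> Box p). Evaluate φ at each world:
  0 (successors {0}): φ is false.
  1 (successors {0, 1}): φ is false.
  2 (successors {1}): φ is false.
  3 (successors ∅): φ is false.
  4 (successors {0, 1, 3, 4}): φ is true.
For instance, at 1:
  At 1: Dia (s -> Box p) requires s -> Box p at some successor in {0, 1}.
    At 0: s -> Box p is false.
    At 1: s -> Box p is false.
  So Dia (s -> Box p) is false at 1.
Satisfying worlds: {4}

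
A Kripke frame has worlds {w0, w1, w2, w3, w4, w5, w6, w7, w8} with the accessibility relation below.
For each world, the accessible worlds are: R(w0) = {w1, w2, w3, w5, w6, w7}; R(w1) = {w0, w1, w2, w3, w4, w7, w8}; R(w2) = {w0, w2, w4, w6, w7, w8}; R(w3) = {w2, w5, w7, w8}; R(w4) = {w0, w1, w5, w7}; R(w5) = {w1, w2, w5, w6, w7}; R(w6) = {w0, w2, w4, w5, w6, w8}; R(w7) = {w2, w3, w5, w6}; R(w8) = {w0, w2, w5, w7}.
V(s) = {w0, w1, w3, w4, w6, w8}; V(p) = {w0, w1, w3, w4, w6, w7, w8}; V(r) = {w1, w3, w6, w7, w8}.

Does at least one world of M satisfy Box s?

No

Recall that Box ψ holds at a world iff ψ holds at every accessible world, and Dia ψ holds iff ψ holds at some accessible world.
Let φ = Box s. Evaluate φ at each world:
  w0 (successors {w1, w2, w3, w5, w6, w7}): φ is false.
  w1 (successors {w0, w1, w2, w3, w4, w7, w8}): φ is false.
  w2 (successors {w0, w2, w4, w6, w7, w8}): φ is false.
  w3 (successors {w2, w5, w7, w8}): φ is false.
  w4 (successors {w0, w1, w5, w7}): φ is false.
  w5 (successors {w1, w2, w5, w6, w7}): φ is false.
  w6 (successors {w0, w2, w4, w5, w6, w8}): φ is false.
  w7 (successors {w2, w3, w5, w6}): φ is false.
  w8 (successors {w0, w2, w5, w7}): φ is false.
For instance, at w2:
  At w2: Box s requires s at every successor {w0, w2, w4, w6, w7, w8}.
    s fails at w2, so Box s is false at w2.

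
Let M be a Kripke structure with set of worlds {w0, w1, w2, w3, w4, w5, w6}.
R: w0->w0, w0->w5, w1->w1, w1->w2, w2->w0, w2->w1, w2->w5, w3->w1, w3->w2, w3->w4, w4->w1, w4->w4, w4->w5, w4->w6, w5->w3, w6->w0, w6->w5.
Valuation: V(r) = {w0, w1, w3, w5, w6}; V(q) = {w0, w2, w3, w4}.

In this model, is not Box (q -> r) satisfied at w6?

No

Recall that Box ψ holds at a world iff ψ holds at every accessible world, and Dia ψ holds iff ψ holds at some accessible world.
At w6: Box (q -> r) is true, so not Box (q -> r) is false.
  At w6: Box (q -> r) requires q -> r at every successor {w0, w5}.
    At w0: q -> r is true.
    At w5: q -> r is true.
  So Box (q -> r) is true at w6.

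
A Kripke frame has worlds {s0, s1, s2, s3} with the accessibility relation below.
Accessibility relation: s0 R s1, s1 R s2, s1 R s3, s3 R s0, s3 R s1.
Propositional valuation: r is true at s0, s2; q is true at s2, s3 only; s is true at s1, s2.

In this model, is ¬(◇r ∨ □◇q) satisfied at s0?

No

Recall that □ψ holds at a world iff ψ holds at every accessible world, and ◇ψ holds iff ψ holds at some accessible world.
At s0: ◇r ∨ □◇q is true, so ¬(◇r ∨ □◇q) is false.
  At s0: ◇r is false, □◇q is true, so ◇r ∨ □◇q is true.
    At s0: ◇r requires r at some successor in {s1}.
      At s1: r is false.
    So ◇r is false at s0.
    At s0: □◇q requires ◇q at every successor {s1}.
      At s1: ◇q is true.
    So □◇q is true at s0.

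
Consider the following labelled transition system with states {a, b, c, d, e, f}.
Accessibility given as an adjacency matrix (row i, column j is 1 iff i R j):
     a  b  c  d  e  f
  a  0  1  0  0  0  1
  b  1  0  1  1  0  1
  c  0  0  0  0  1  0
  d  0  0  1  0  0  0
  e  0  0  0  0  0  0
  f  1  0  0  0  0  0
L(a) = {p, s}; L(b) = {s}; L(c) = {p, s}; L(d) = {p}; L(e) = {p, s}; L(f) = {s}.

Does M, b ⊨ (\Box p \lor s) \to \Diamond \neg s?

Yes

At b: \Box p \lor s is true, \Diamond \neg s is true, so (\Box p \lor s) \to \Diamond \neg s is true.
  At b: \Box p is false, s is true, so \Box p \lor s is true.
    At b: \Box p requires p at every successor {a, c, d, f}.
      p fails at f, so \Box p is false at b.
  At b: \Diamond \neg s requires \neg s at some successor in {a, c, d, f}.
    \neg s holds at d, so \Diamond \neg s is true at b.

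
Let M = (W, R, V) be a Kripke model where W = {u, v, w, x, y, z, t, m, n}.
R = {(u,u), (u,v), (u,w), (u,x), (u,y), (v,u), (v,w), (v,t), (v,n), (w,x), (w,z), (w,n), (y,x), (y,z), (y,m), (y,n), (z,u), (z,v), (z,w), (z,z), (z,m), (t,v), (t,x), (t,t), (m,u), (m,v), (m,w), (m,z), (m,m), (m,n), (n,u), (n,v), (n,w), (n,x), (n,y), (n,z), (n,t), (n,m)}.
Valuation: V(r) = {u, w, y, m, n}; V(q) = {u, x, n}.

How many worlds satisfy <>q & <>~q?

Let φ = <>q & <>~q. Evaluate φ at each world:
  u (successors {u, v, w, x, y}): φ is true.
  v (successors {u, w, t, n}): φ is true.
  w (successors {x, z, n}): φ is true.
  x (successors ∅): φ is false.
  y (successors {x, z, m, n}): φ is true.
  z (successors {u, v, w, z, m}): φ is true.
  t (successors {v, x, t}): φ is true.
  m (successors {u, v, w, z, m, n}): φ is true.
  n (successors {u, v, w, x, y, z, t, m}): φ is true.
For instance, at y:
  At y: <>q is true, <>~q is true, so <>q & <>~q is true.
    At y: <>q requires q at some successor in {x, z, m, n}.
      q holds at x, so <>q is true at y.
    At y: <>~q requires ~q at some successor in {x, z, m, n}.
      ~q holds at z, so <>~q is true at y.
Satisfying worlds: {u, v, w, y, z, t, m, n}

8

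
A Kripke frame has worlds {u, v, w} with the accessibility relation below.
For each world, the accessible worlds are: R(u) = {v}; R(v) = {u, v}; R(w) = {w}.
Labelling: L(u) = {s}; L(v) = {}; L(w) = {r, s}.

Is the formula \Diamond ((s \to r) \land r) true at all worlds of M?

No

Let φ = \Diamond ((s \to r) \land r). Evaluate φ at each world:
  u (successors {v}): φ is false.
  v (successors {u, v}): φ is false.
  w (successors {w}): φ is true.
Detail at u (counterexample):
  At u: \Diamond ((s \to r) \land r) requires (s \to r) \land r at some successor in {v}.
    At v: (s \to r) \land r is false.
  So \Diamond ((s \to r) \land r) is false at u.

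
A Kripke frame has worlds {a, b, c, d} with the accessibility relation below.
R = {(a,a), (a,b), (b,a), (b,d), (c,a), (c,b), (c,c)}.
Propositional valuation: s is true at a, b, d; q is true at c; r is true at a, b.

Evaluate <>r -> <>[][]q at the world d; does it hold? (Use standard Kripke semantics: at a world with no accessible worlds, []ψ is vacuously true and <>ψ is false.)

At d: <>r is false, <>[][]q is false, so <>r -> <>[][]q is true.
  At d: no accessible worlds, so <>r is false.
  At d: no accessible worlds, so <>[][]q is false.

Yes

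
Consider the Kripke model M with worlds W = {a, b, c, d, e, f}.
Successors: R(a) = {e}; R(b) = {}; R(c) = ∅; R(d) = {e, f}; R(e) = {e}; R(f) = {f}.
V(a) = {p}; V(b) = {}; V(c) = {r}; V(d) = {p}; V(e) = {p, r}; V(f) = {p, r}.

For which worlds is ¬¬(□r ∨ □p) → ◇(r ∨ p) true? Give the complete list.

a, d, e, f

Let φ = ¬¬(□r ∨ □p) → ◇(r ∨ p). Evaluate φ at each world:
  a (successors {e}): φ is true.
  b (successors ∅): φ is false.
  c (successors ∅): φ is false.
  d (successors {e, f}): φ is true.
  e (successors {e}): φ is true.
  f (successors {f}): φ is true.
For instance, at e:
  At e: ¬¬(□r ∨ □p) is true, ◇(r ∨ p) is true, so ¬¬(□r ∨ □p) → ◇(r ∨ p) is true.
    At e: ¬(□r ∨ □p) is false, so ¬¬(□r ∨ □p) is true.
      At e: □r ∨ □p is true, so ¬(□r ∨ □p) is false.
    At e: ◇(r ∨ p) requires r ∨ p at some successor in {e}.
      r ∨ p holds at e, so ◇(r ∨ p) is true at e.
Satisfying worlds: {a, d, e, f}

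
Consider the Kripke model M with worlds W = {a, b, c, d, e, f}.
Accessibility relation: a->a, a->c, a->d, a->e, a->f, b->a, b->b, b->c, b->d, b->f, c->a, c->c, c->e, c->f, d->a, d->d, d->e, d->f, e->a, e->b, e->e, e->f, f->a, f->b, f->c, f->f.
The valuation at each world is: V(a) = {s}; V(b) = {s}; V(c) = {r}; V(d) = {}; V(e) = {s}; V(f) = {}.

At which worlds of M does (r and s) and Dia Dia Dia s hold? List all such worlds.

none

Recall that Dia ψ holds at a world iff ψ holds at some accessible world.
Let φ = (r and s) and Dia Dia Dia s. Evaluate φ at each world:
  a (successors {a, c, d, e, f}): φ is false.
  b (successors {a, b, c, d, f}): φ is false.
  c (successors {a, c, e, f}): φ is false.
  d (successors {a, d, e, f}): φ is false.
  e (successors {a, b, e, f}): φ is false.
  f (successors {a, b, c, f}): φ is false.
For instance, at a:
  At a: r and s is false, Dia Dia Dia s is true, so (r and s) and Dia Dia Dia s is false.
    At a: Dia Dia Dia s requires Dia Dia s at some successor in {a, c, d, e, f}.
      Dia Dia s holds at a, so Dia Dia Dia s is true at a.
Satisfying worlds: none.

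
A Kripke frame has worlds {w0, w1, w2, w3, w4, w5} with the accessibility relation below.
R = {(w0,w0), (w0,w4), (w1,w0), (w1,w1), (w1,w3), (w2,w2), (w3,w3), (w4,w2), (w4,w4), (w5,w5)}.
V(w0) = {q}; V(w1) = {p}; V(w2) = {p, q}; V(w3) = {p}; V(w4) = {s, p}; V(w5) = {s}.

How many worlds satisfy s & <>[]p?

Recall that []ψ holds at a world iff ψ holds at every accessible world, and <>ψ holds iff ψ holds at some accessible world.
Let φ = s & <>[]p. Evaluate φ at each world:
  w0 (successors {w0, w4}): φ is false.
  w1 (successors {w0, w1, w3}): φ is false.
  w2 (successors {w2}): φ is false.
  w3 (successors {w3}): φ is false.
  w4 (successors {w2, w4}): φ is true.
  w5 (successors {w5}): φ is false.
For instance, at w2:
  At w2: s is false, <>[]p is true, so s & <>[]p is false.
    At w2: <>[]p requires []p at some successor in {w2}.
      []p holds at w2, so <>[]p is true at w2.
Satisfying worlds: {w4}

1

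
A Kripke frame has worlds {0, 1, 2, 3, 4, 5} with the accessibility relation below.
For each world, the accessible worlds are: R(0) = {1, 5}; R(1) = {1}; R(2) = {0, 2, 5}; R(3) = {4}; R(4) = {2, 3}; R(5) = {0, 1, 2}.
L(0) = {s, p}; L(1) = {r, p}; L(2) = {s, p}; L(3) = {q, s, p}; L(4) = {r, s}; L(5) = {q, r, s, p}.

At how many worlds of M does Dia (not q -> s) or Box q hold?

Recall that Box ψ holds at a world iff ψ holds at every accessible world, and Dia ψ holds iff ψ holds at some accessible world.
Let φ = Dia (not q -> s) or Box q. Evaluate φ at each world:
  0 (successors {1, 5}): φ is true.
  1 (successors {1}): φ is false.
  2 (successors {0, 2, 5}): φ is true.
  3 (successors {4}): φ is true.
  4 (successors {2, 3}): φ is true.
  5 (successors {0, 1, 2}): φ is true.
For instance, at 5:
  At 5: Dia (not q -> s) is true, Box q is false, so Dia (not q -> s) or Box q is true.
    At 5: Dia (not q -> s) requires not q -> s at some successor in {0, 1, 2}.
      not q -> s holds at 0, so Dia (not q -> s) is true at 5.
    At 5: Box q requires q at every successor {0, 1, 2}.
      q fails at 0, so Box q is false at 5.
Satisfying worlds: {0, 2, 3, 4, 5}

5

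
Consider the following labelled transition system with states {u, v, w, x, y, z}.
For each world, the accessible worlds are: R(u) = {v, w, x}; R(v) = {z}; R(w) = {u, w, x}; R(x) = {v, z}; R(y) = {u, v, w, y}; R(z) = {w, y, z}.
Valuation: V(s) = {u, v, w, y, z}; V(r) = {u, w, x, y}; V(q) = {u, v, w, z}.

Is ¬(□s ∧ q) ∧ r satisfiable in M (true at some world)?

Let φ = ¬(□s ∧ q) ∧ r. Evaluate φ at each world:
  u (successors {v, w, x}): φ is true.
  v (successors {z}): φ is false.
  w (successors {u, w, x}): φ is true.
  x (successors {v, z}): φ is true.
  y (successors {u, v, w, y}): φ is true.
  z (successors {w, y, z}): φ is false.
Detail at u (witness):
  At u: ¬(□s ∧ q) is true, r is true, so ¬(□s ∧ q) ∧ r is true.
    At u: □s ∧ q is false, so ¬(□s ∧ q) is true.
      At u: □s is false, q is true, so □s ∧ q is false.

Yes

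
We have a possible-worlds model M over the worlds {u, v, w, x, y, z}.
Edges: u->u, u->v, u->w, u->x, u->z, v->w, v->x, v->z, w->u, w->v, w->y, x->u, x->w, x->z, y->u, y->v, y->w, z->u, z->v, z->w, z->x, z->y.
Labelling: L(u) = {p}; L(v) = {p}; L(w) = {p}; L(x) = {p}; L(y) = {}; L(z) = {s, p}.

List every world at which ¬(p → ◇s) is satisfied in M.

Recall that ◇ψ holds at a world iff ψ holds at some accessible world.
Let φ = ¬(p → ◇s). Evaluate φ at each world:
  u (successors {u, v, w, x, z}): φ is false.
  v (successors {w, x, z}): φ is false.
  w (successors {u, v, y}): φ is true.
  x (successors {u, w, z}): φ is false.
  y (successors {u, v, w}): φ is false.
  z (successors {u, v, w, x, y}): φ is true.
For instance, at z:
  At z: p → ◇s is false, so ¬(p → ◇s) is true.
    At z: p is true, ◇s is false, so p → ◇s is false.
      At z: ◇s requires s at some successor in {u, v, w, x, y}.
        At u: s is false.
        At v: s is false.
        At w: s is false.
        At x: s is false.
        At y: s is false.
      So ◇s is false at z.
Satisfying worlds: {w, z}

w, z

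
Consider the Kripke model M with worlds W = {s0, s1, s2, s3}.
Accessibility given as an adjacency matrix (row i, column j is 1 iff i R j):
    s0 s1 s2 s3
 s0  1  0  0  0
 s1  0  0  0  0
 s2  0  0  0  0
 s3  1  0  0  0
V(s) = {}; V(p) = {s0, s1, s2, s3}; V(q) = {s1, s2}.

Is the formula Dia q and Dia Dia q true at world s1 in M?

At s1: Dia q is false, Dia Dia q is false, so Dia q and Dia Dia q is false.
  At s1: no accessible worlds, so Dia q is false.
  At s1: no accessible worlds, so Dia Dia q is false.

No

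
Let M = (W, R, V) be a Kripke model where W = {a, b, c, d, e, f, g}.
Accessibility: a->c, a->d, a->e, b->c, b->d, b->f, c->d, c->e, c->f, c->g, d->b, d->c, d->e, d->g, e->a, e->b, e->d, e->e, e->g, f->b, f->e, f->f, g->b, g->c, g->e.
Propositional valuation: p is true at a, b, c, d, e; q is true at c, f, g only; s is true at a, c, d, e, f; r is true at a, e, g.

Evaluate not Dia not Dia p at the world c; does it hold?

Recall that Dia ψ holds at a world iff ψ holds at some accessible world.
At c: Dia not Dia p is false, so not Dia not Dia p is true.
  At c: Dia not Dia p requires not Dia p at some successor in {d, e, f, g}.
    At d: not Dia p is false.
    At e: not Dia p is false.
    At f: not Dia p is false.
    At g: not Dia p is false.
  So Dia not Dia p is false at c.

Yes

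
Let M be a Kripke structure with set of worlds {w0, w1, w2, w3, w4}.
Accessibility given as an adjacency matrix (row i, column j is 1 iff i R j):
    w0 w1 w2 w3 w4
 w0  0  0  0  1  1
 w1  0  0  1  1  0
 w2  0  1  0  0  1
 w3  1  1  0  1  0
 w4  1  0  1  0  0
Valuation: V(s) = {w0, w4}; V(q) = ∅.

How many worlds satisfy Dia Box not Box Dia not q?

0

Let φ = Dia Box not Box Dia not q. Evaluate φ at each world:
  w0 (successors {w3, w4}): φ is false.
  w1 (successors {w2, w3}): φ is false.
  w2 (successors {w1, w4}): φ is false.
  w3 (successors {w0, w1, w3}): φ is false.
  w4 (successors {w0, w2}): φ is false.
For instance, at w2:
  At w2: Dia Box not Box Dia not q requires Box not Box Dia not q at some successor in {w1, w4}.
    At w1: Box not Box Dia not q is false.
    At w4: Box not Box Dia not q is false.
  So Dia Box not Box Dia not q is false at w2.
Satisfying worlds: none.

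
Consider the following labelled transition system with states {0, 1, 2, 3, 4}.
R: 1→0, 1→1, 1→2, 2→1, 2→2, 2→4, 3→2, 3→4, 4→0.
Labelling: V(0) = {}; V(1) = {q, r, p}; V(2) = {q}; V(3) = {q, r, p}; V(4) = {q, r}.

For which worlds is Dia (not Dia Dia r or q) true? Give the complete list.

1, 2, 3, 4

Let φ = Dia (not Dia Dia r or q). Evaluate φ at each world:
  0 (successors ∅): φ is false.
  1 (successors {0, 1, 2}): φ is true.
  2 (successors {1, 2, 4}): φ is true.
  3 (successors {2, 4}): φ is true.
  4 (successors {0}): φ is true.
For instance, at 1:
  At 1: Dia (not Dia Dia r or q) requires not Dia Dia r or q at some successor in {0, 1, 2}.
    not Dia Dia r or q holds at 0, so Dia (not Dia Dia r or q) is true at 1.
      At 0: not Dia Dia r is true, q is false, so not Dia Dia r or q is true.
Satisfying worlds: {1, 2, 3, 4}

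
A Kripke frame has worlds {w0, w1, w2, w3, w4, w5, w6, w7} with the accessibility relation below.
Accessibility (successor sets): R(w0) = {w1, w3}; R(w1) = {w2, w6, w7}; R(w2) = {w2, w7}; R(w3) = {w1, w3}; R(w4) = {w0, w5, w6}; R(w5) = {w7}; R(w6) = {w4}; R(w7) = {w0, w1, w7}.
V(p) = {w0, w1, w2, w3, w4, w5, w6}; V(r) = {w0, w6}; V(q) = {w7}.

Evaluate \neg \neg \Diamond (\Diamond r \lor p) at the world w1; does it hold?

At w1: \neg \Diamond (\Diamond r \lor p) is false, so \neg \neg \Diamond (\Diamond r \lor p) is true.
  At w1: \Diamond (\Diamond r \lor p) is true, so \neg \Diamond (\Diamond r \lor p) is false.
    At w1: \Diamond (\Diamond r \lor p) requires \Diamond r \lor p at some successor in {w2, w6, w7}.
      \Diamond r \lor p holds at w2, so \Diamond (\Diamond r \lor p) is true at w1.

Yes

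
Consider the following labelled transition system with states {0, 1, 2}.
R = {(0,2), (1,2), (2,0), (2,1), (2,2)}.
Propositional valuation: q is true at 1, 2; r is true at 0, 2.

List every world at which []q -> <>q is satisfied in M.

0, 1, 2

Let φ = []q -> <>q. Evaluate φ at each world:
  0 (successors {2}): φ is true.
  1 (successors {2}): φ is true.
  2 (successors {0, 1, 2}): φ is true.
For instance, at 2:
  At 2: []q is false, <>q is true, so []q -> <>q is true.
    At 2: []q requires q at every successor {0, 1, 2}.
      q fails at 0, so []q is false at 2.
    At 2: <>q requires q at some successor in {0, 1, 2}.
      q holds at 1, so <>q is true at 2.
Satisfying worlds: {0, 1, 2}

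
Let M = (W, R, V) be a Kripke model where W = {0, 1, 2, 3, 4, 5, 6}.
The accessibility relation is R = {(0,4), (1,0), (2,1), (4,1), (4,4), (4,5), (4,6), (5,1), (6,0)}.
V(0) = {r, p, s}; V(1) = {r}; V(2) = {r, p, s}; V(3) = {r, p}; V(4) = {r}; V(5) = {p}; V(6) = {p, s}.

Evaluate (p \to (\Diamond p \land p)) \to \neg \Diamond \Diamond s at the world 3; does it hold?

At 3: p \to (\Diamond p \land p) is false, \neg \Diamond \Diamond s is true, so (p \to (\Diamond p \land p)) \to \neg \Diamond \Diamond s is true.
  At 3: p is true, \Diamond p \land p is false, so p \to (\Diamond p \land p) is false.
    At 3: \Diamond p is false, p is true, so \Diamond p \land p is false.
      At 3: no accessible worlds, so \Diamond p is false.
  At 3: \Diamond \Diamond s is false, so \neg \Diamond \Diamond s is true.
    At 3: no accessible worlds, so \Diamond \Diamond s is false.

Yes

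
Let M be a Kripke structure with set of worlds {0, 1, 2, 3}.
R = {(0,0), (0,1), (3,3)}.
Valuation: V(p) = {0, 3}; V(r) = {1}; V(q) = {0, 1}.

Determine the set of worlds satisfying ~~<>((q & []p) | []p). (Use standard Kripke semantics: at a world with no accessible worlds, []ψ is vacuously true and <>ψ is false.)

0, 3

Recall that []ψ holds at a world iff ψ holds at every accessible world, and <>ψ holds iff ψ holds at some accessible world.
Let φ = ~~<>((q & []p) | []p). Evaluate φ at each world:
  0 (successors {0, 1}): φ is true.
  1 (successors ∅): φ is false.
  2 (successors ∅): φ is false.
  3 (successors {3}): φ is true.
For instance, at 3:
  At 3: ~<>((q & []p) | []p) is false, so ~~<>((q & []p) | []p) is true.
    At 3: <>((q & []p) | []p) is true, so ~<>((q & []p) | []p) is false.
      At 3: <>((q & []p) | []p) requires (q & []p) | []p at some successor in {3}.
        (q & []p) | []p holds at 3, so <>((q & []p) | []p) is true at 3.
Satisfying worlds: {0, 3}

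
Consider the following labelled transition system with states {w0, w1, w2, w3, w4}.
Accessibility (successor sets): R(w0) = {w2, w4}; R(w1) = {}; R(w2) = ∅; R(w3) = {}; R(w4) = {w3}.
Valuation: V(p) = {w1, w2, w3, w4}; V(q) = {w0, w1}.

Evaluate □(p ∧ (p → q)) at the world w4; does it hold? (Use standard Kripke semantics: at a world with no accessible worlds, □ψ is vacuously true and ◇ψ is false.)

Recall that □ψ holds at a world iff ψ holds at every accessible world, and ◇ψ holds iff ψ holds at some accessible world.
At w4: □(p ∧ (p → q)) requires p ∧ (p → q) at every successor {w3}.
  p ∧ (p → q) fails at w3, so □(p ∧ (p → q)) is false at w4.

No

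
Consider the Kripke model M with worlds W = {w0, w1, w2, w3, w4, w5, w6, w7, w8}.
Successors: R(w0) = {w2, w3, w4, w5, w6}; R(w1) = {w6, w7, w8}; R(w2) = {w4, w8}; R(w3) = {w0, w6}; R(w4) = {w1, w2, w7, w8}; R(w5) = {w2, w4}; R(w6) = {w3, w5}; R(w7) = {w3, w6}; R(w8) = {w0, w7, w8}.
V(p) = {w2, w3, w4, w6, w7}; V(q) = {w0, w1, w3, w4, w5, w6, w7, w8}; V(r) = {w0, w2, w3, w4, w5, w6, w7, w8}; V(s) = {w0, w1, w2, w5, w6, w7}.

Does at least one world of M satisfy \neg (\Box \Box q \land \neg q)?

Let φ = \neg (\Box \Box q \land \neg q). Evaluate φ at each world:
  w0 (successors {w2, w3, w4, w5, w6}): φ is true.
  w1 (successors {w6, w7, w8}): φ is true.
  w2 (successors {w4, w8}): φ is true.
  w3 (successors {w0, w6}): φ is true.
  w4 (successors {w1, w2, w7, w8}): φ is true.
  w5 (successors {w2, w4}): φ is true.
  w6 (successors {w3, w5}): φ is true.
  w7 (successors {w3, w6}): φ is true.
  w8 (successors {w0, w7, w8}): φ is true.
Detail at w0 (witness):
  At w0: \Box \Box q \land \neg q is false, so \neg (\Box \Box q \land \neg q) is true.
    At w0: \Box \Box q is false, \neg q is false, so \Box \Box q \land \neg q is false.
      At w0: \Box \Box q requires \Box q at every successor {w2, w3, w4, w5, w6}.
        \Box q fails at w4, so \Box \Box q is false at w0.

Yes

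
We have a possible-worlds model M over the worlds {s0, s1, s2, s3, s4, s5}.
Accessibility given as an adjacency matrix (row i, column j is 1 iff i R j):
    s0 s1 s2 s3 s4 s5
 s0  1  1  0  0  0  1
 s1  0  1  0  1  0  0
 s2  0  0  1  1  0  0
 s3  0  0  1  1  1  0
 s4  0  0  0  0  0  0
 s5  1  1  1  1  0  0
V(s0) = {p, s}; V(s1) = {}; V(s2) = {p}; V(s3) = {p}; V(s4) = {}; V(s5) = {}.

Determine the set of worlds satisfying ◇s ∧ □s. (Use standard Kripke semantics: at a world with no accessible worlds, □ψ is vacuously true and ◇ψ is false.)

none

Let φ = ◇s ∧ □s. Evaluate φ at each world:
  s0 (successors {s0, s1, s5}): φ is false.
  s1 (successors {s1, s3}): φ is false.
  s2 (successors {s2, s3}): φ is false.
  s3 (successors {s2, s3, s4}): φ is false.
  s4 (successors ∅): φ is false.
  s5 (successors {s0, s1, s2, s3}): φ is false.
For instance, at s0:
  At s0: ◇s is true, □s is false, so ◇s ∧ □s is false.
    At s0: ◇s requires s at some successor in {s0, s1, s5}.
      s holds at s0, so ◇s is true at s0.
    At s0: □s requires s at every successor {s0, s1, s5}.
      s fails at s1, so □s is false at s0.
Satisfying worlds: none.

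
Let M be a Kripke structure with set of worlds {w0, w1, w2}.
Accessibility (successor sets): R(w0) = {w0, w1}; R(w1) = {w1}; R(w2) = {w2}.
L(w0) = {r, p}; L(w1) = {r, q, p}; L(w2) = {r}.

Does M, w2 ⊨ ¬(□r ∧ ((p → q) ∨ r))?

At w2: □r ∧ ((p → q) ∨ r) is true, so ¬(□r ∧ ((p → q) ∨ r)) is false.
  At w2: □r is true, (p → q) ∨ r is true, so □r ∧ ((p → q) ∨ r) is true.
    At w2: □r requires r at every successor {w2}.
      At w2: r is true.
    So □r is true at w2.

No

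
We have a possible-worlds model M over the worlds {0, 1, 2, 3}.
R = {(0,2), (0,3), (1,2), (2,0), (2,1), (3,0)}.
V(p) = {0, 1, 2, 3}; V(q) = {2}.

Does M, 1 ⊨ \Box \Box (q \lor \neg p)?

No

At 1: \Box \Box (q \lor \neg p) requires \Box (q \lor \neg p) at every successor {2}.
  \Box (q \lor \neg p) fails at 2, so \Box \Box (q \lor \neg p) is false at 1.
    At 2: \Box (q \lor \neg p) requires q \lor \neg p at every successor {0, 1}.
      q \lor \neg p fails at 0, so \Box (q \lor \neg p) is false at 2.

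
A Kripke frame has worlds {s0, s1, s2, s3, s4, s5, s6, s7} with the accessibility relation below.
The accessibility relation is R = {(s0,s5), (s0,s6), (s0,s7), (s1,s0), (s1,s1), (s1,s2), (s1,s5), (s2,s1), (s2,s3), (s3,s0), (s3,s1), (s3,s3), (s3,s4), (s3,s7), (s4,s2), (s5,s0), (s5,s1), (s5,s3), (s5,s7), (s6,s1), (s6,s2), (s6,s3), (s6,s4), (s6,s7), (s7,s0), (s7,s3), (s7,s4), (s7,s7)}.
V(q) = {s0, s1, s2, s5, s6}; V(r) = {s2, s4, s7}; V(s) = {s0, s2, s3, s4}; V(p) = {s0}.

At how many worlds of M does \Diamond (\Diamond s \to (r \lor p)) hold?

Let φ = \Diamond (\Diamond s \to (r \lor p)). Evaluate φ at each world:
  s0 (successors {s5, s6, s7}): φ is true.
  s1 (successors {s0, s1, s2, s5}): φ is true.
  s2 (successors {s1, s3}): φ is false.
  s3 (successors {s0, s1, s3, s4, s7}): φ is true.
  s4 (successors {s2}): φ is true.
  s5 (successors {s0, s1, s3, s7}): φ is true.
  s6 (successors {s1, s2, s3, s4, s7}): φ is true.
  s7 (successors {s0, s3, s4, s7}): φ is true.
For instance, at s5:
  At s5: \Diamond (\Diamond s \to (r \lor p)) requires \Diamond s \to (r \lor p) at some successor in {s0, s1, s3, s7}.
    \Diamond s \to (r \lor p) holds at s0, so \Diamond (\Diamond s \to (r \lor p)) is true at s5.
      At s0: \Diamond s is false, r \lor p is true, so \Diamond s \to (r \lor p) is true.
Satisfying worlds: {s0, s1, s3, s4, s5, s6, s7}

7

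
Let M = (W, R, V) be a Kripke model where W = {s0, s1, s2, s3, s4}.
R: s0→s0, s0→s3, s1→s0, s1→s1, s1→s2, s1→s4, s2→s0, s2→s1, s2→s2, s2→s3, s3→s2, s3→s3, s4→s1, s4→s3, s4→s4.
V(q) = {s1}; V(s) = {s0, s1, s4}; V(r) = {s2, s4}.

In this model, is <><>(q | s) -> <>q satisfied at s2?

Recall that <>ψ holds at a world iff ψ holds at some accessible world.
At s2: <><>(q | s) is true, <>q is true, so <><>(q | s) -> <>q is true.
  At s2: <><>(q | s) requires <>(q | s) at some successor in {s0, s1, s2, s3}.
    <>(q | s) holds at s0, so <><>(q | s) is true at s2.
      At s0: <>(q | s) requires q | s at some successor in {s0, s3}.
        q | s holds at s0, so <>(q | s) is true at s0.
  At s2: <>q requires q at some successor in {s0, s1, s2, s3}.
    q holds at s1, so <>q is true at s2.

Yes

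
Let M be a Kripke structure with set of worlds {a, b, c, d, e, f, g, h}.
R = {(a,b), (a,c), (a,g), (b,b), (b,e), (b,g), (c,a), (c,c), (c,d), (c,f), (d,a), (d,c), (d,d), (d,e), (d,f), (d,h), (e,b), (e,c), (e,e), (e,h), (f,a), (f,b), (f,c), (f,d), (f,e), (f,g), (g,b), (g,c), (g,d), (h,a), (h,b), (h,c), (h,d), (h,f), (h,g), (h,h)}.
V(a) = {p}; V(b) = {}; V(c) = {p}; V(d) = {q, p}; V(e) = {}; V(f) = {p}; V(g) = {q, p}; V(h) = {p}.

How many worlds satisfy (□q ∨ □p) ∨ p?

6

Let φ = (□q ∨ □p) ∨ p. Evaluate φ at each world:
  a (successors {b, c, g}): φ is true.
  b (successors {b, e, g}): φ is false.
  c (successors {a, c, d, f}): φ is true.
  d (successors {a, c, d, e, f, h}): φ is true.
  e (successors {b, c, e, h}): φ is false.
  f (successors {a, b, c, d, e, g}): φ is true.
  g (successors {b, c, d}): φ is true.
  h (successors {a, b, c, d, f, g, h}): φ is true.
For instance, at g:
  At g: □q ∨ □p is false, p is true, so (□q ∨ □p) ∨ p is true.
    At g: □q is false, □p is false, so □q ∨ □p is false.
      At g: □q requires q at every successor {b, c, d}.
        q fails at b, so □q is false at g.
      At g: □p requires p at every successor {b, c, d}.
        p fails at b, so □p is false at g.
Satisfying worlds: {a, c, d, f, g, h}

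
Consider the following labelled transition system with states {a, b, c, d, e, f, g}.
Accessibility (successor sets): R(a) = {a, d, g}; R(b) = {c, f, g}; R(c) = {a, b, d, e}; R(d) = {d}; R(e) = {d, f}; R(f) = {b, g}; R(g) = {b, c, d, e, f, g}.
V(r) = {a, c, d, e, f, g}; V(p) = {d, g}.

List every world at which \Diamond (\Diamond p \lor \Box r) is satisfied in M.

a, b, c, d, e, f, g

Recall that \Box ψ holds at a world iff ψ holds at every accessible world, and \Diamond ψ holds iff ψ holds at some accessible world.
Let φ = \Diamond (\Diamond p \lor \Box r). Evaluate φ at each world:
  a (successors {a, d, g}): φ is true.
  b (successors {c, f, g}): φ is true.
  c (successors {a, b, d, e}): φ is true.
  d (successors {d}): φ is true.
  e (successors {d, f}): φ is true.
  f (successors {b, g}): φ is true.
  g (successors {b, c, d, e, f, g}): φ is true.
For instance, at e:
  At e: \Diamond (\Diamond p \lor \Box r) requires \Diamond p \lor \Box r at some successor in {d, f}.
    \Diamond p \lor \Box r holds at d, so \Diamond (\Diamond p \lor \Box r) is true at e.
      At d: \Diamond p is true, \Box r is true, so \Diamond p \lor \Box r is true.
Satisfying worlds: {a, b, c, d, e, f, g}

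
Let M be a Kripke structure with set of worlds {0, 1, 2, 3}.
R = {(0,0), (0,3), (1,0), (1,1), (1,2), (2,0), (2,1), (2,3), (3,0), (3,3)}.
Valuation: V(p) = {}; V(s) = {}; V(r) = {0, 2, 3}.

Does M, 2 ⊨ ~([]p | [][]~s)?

At 2: []p | [][]~s is true, so ~([]p | [][]~s) is false.
  At 2: []p is false, [][]~s is true, so []p | [][]~s is true.
    At 2: []p requires p at every successor {0, 1, 3}.
      p fails at 0, so []p is false at 2.
    At 2: [][]~s requires []~s at every successor {0, 1, 3}.
      At 0: []~s is true.
      At 1: []~s is true.
      At 3: []~s is true.
    So [][]~s is true at 2.

No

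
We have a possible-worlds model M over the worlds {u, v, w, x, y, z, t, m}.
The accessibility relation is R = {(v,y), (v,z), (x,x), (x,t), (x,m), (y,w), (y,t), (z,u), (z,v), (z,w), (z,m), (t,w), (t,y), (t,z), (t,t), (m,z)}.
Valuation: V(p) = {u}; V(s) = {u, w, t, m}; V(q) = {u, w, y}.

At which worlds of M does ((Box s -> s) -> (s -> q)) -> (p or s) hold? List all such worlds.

u, w, t, m

Let φ = ((Box s -> s) -> (s -> q)) -> (p or s). Evaluate φ at each world:
  u (successors ∅): φ is true.
  v (successors {y, z}): φ is false.
  w (successors ∅): φ is true.
  x (successors {x, t, m}): φ is false.
  y (successors {w, t}): φ is false.
  z (successors {u, v, w, m}): φ is false.
  t (successors {w, y, z, t}): φ is true.
  m (successors {z}): φ is true.
For instance, at y:
  At y: (Box s -> s) -> (s -> q) is true, p or s is false, so ((Box s -> s) -> (s -> q)) -> (p or s) is false.
    At y: Box s -> s is false, s -> q is true, so (Box s -> s) -> (s -> q) is true.
      At y: Box s is true, s is false, so Box s -> s is false.
Satisfying worlds: {u, w, t, m}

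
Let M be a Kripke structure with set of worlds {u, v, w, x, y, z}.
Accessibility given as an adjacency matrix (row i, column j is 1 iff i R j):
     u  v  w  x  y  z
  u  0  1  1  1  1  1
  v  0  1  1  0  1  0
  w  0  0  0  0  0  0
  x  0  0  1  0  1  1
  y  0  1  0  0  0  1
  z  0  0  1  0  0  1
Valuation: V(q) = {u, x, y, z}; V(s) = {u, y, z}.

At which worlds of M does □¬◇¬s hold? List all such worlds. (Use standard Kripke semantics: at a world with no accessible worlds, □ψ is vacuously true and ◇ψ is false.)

w

Recall that □ψ holds at a world iff ψ holds at every accessible world, and ◇ψ holds iff ψ holds at some accessible world.
Let φ = □¬◇¬s. Evaluate φ at each world:
  u (successors {v, w, x, y, z}): φ is false.
  v (successors {v, w, y}): φ is false.
  w (successors ∅): φ is true.
  x (successors {w, y, z}): φ is false.
  y (successors {v, z}): φ is false.
  z (successors {w, z}): φ is false.
For instance, at u:
  At u: □¬◇¬s requires ¬◇¬s at every successor {v, w, x, y, z}.
    ¬◇¬s fails at v, so □¬◇¬s is false at u.
      At v: ◇¬s is true, so ¬◇¬s is false.
Satisfying worlds: {w}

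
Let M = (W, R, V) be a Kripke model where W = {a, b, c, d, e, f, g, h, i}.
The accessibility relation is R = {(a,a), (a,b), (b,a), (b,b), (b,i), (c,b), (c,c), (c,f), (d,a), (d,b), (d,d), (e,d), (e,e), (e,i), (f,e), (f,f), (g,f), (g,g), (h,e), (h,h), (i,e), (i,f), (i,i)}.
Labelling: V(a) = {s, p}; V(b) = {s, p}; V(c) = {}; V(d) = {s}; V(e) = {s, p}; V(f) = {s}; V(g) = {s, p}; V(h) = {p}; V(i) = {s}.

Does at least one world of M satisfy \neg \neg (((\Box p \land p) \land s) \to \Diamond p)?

Let φ = \neg \neg (((\Box p \land p) \land s) \to \Diamond p). Evaluate φ at each world:
  a (successors {a, b}): φ is true.
  b (successors {a, b, i}): φ is true.
  c (successors {b, c, f}): φ is true.
  d (successors {a, b, d}): φ is true.
  e (successors {d, e, i}): φ is true.
  f (successors {e, f}): φ is true.
  g (successors {f, g}): φ is true.
  h (successors {e, h}): φ is true.
  i (successors {e, f, i}): φ is true.
Detail at a (witness):
  At a: \neg (((\Box p \land p) \land s) \to \Diamond p) is false, so \neg \neg (((\Box p \land p) \land s) \to \Diamond p) is true.
    At a: ((\Box p \land p) \land s) \to \Diamond p is true, so \neg (((\Box p \land p) \land s) \to \Diamond p) is false.
      At a: (\Box p \land p) \land s is true, \Diamond p is true, so ((\Box p \land p) \land s) \to \Diamond p is true.

Yes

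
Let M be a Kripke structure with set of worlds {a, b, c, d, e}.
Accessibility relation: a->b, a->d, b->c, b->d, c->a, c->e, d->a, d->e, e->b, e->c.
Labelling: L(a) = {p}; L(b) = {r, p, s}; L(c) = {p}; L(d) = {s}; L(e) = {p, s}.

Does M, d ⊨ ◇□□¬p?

At d: ◇□□¬p requires □□¬p at some successor in {a, e}.
  At a: □□¬p is false.
  At e: □□¬p is false.
So ◇□□¬p is false at d.

No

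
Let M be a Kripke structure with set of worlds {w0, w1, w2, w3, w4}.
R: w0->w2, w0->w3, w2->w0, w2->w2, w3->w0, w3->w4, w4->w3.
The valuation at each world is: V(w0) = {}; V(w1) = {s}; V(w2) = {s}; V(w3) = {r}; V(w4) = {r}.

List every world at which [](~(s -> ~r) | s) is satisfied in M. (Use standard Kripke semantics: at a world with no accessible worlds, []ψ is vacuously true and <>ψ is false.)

Let φ = [](~(s -> ~r) | s). Evaluate φ at each world:
  w0 (successors {w2, w3}): φ is false.
  w1 (successors ∅): φ is true.
  w2 (successors {w0, w2}): φ is false.
  w3 (successors {w0, w4}): φ is false.
  w4 (successors {w3}): φ is false.
For instance, at w3:
  At w3: [](~(s -> ~r) | s) requires ~(s -> ~r) | s at every successor {w0, w4}.
    ~(s -> ~r) | s fails at w0, so [](~(s -> ~r) | s) is false at w3.
Satisfying worlds: {w1}

w1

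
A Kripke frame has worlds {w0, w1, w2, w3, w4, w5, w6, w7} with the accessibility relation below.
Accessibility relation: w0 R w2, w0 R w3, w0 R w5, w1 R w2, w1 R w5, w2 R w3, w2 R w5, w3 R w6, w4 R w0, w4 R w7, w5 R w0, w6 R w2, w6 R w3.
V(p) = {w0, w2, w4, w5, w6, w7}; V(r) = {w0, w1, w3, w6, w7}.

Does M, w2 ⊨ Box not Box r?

At w2: Box not Box r requires not Box r at every successor {w3, w5}.
  not Box r fails at w3, so Box not Box r is false at w2.
    At w3: Box r is true, so not Box r is false.
      At w3: Box r requires r at every successor {w6}.
        At w6: r is true.
      So Box r is true at w3.

No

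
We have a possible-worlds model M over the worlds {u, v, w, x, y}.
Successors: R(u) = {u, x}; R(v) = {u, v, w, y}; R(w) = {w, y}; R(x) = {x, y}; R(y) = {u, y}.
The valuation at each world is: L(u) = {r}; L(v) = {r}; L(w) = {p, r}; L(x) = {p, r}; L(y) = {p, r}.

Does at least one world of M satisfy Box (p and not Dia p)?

Recall that Box ψ holds at a world iff ψ holds at every accessible world, and Dia ψ holds iff ψ holds at some accessible world.
Let φ = Box (p and not Dia p). Evaluate φ at each world:
  u (successors {u, x}): φ is false.
  v (successors {u, v, w, y}): φ is false.
  w (successors {w, y}): φ is false.
  x (successors {x, y}): φ is false.
  y (successors {u, y}): φ is false.
For instance, at u:
  At u: Box (p and not Dia p) requires p and not Dia p at every successor {u, x}.
    p and not Dia p fails at u, so Box (p and not Dia p) is false at u.
      At u: p is false, not Dia p is false, so p and not Dia p is false.

No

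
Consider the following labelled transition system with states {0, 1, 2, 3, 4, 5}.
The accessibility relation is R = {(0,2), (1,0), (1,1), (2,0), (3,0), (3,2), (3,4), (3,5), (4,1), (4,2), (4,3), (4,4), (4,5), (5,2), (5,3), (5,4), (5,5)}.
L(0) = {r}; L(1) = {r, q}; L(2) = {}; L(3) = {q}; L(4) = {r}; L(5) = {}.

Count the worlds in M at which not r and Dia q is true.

Let φ = not r and Dia q. Evaluate φ at each world:
  0 (successors {2}): φ is false.
  1 (successors {0, 1}): φ is false.
  2 (successors {0}): φ is false.
  3 (successors {0, 2, 4, 5}): φ is false.
  4 (successors {1, 2, 3, 4, 5}): φ is false.
  5 (successors {2, 3, 4, 5}): φ is true.
For instance, at 4:
  At 4: not r is false, Dia q is true, so not r and Dia q is false.
    At 4: Dia q requires q at some successor in {1, 2, 3, 4, 5}.
      q holds at 1, so Dia q is true at 4.
Satisfying worlds: {5}

1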